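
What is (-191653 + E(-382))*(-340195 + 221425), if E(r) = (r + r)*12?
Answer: 23851510170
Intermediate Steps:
E(r) = 24*r (E(r) = (2*r)*12 = 24*r)
(-191653 + E(-382))*(-340195 + 221425) = (-191653 + 24*(-382))*(-340195 + 221425) = (-191653 - 9168)*(-118770) = -200821*(-118770) = 23851510170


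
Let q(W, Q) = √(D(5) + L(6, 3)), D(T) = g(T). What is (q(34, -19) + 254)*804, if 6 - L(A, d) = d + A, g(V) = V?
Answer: 204216 + 804*√2 ≈ 2.0535e+5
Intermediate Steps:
L(A, d) = 6 - A - d (L(A, d) = 6 - (d + A) = 6 - (A + d) = 6 + (-A - d) = 6 - A - d)
D(T) = T
q(W, Q) = √2 (q(W, Q) = √(5 + (6 - 1*6 - 1*3)) = √(5 + (6 - 6 - 3)) = √(5 - 3) = √2)
(q(34, -19) + 254)*804 = (√2 + 254)*804 = (254 + √2)*804 = 204216 + 804*√2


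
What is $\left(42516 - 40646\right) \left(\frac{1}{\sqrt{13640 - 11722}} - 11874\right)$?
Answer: $-22204380 + \frac{935 \sqrt{1918}}{959} \approx -2.2204 \cdot 10^{7}$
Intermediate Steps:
$\left(42516 - 40646\right) \left(\frac{1}{\sqrt{13640 - 11722}} - 11874\right) = 1870 \left(\frac{1}{\sqrt{1918}} - 11874\right) = 1870 \left(\frac{\sqrt{1918}}{1918} - 11874\right) = 1870 \left(-11874 + \frac{\sqrt{1918}}{1918}\right) = -22204380 + \frac{935 \sqrt{1918}}{959}$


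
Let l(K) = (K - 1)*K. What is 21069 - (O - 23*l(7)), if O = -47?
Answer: 22082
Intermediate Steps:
l(K) = K*(-1 + K) (l(K) = (-1 + K)*K = K*(-1 + K))
21069 - (O - 23*l(7)) = 21069 - (-47 - 161*(-1 + 7)) = 21069 - (-47 - 161*6) = 21069 - (-47 - 23*42) = 21069 - (-47 - 966) = 21069 - 1*(-1013) = 21069 + 1013 = 22082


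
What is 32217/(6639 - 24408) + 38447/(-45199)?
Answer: -713113642/267713677 ≈ -2.6637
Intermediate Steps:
32217/(6639 - 24408) + 38447/(-45199) = 32217/(-17769) + 38447*(-1/45199) = 32217*(-1/17769) - 38447/45199 = -10739/5923 - 38447/45199 = -713113642/267713677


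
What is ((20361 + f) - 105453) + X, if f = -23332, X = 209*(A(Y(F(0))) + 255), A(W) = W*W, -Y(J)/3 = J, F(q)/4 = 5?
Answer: 697271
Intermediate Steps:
F(q) = 20 (F(q) = 4*5 = 20)
Y(J) = -3*J
A(W) = W²
X = 805695 (X = 209*((-3*20)² + 255) = 209*((-60)² + 255) = 209*(3600 + 255) = 209*3855 = 805695)
((20361 + f) - 105453) + X = ((20361 - 23332) - 105453) + 805695 = (-2971 - 105453) + 805695 = -108424 + 805695 = 697271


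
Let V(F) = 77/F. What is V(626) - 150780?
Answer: -94388203/626 ≈ -1.5078e+5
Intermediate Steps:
V(626) - 150780 = 77/626 - 150780 = -94388203/626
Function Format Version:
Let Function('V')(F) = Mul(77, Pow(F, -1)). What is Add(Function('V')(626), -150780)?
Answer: Rational(-94388203, 626) ≈ -1.5078e+5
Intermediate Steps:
Add(Function('V')(626), -150780) = Add(Mul(77, Pow(626, -1)), -150780) = Add(Mul(77, Rational(1, 626)), -150780) = Add(Rational(77, 626), -150780) = Rational(-94388203, 626)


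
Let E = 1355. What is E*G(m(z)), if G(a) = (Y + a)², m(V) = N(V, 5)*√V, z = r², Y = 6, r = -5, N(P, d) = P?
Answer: 23253155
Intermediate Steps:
z = 25 (z = (-5)² = 25)
m(V) = V^(3/2) (m(V) = V*√V = V^(3/2))
G(a) = (6 + a)²
E*G(m(z)) = 1355*(6 + 25^(3/2))² = 1355*(6 + 125)² = 1355*131² = 1355*17161 = 23253155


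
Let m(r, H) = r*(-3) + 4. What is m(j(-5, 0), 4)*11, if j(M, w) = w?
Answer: 44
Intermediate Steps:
m(r, H) = 4 - 3*r (m(r, H) = -3*r + 4 = 4 - 3*r)
m(j(-5, 0), 4)*11 = (4 - 3*0)*11 = (4 + 0)*11 = 4*11 = 44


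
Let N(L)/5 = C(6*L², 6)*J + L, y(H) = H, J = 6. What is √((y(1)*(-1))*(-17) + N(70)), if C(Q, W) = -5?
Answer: √217 ≈ 14.731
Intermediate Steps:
N(L) = -150 + 5*L (N(L) = 5*(-5*6 + L) = 5*(-30 + L) = -150 + 5*L)
√((y(1)*(-1))*(-17) + N(70)) = √((1*(-1))*(-17) + (-150 + 5*70)) = √(-1*(-17) + (-150 + 350)) = √(17 + 200) = √217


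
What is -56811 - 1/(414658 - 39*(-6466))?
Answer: -37883392753/666832 ≈ -56811.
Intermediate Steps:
-56811 - 1/(414658 - 39*(-6466)) = -56811 - 1/(414658 + 252174) = -56811 - 1/666832 = -37883392753/666832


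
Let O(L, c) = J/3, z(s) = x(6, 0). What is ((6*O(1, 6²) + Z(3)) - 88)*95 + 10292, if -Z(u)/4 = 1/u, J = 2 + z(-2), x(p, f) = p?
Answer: 9976/3 ≈ 3325.3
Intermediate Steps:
z(s) = 6
J = 8 (J = 2 + 6 = 8)
Z(u) = -4/u
O(L, c) = 8/3
((6*O(1, 6²) + Z(3)) - 88)*95 + 10292 = ((6*(8/3) - 4/3) - 88)*95 + 10292 = ((16 - 4*⅓) - 88)*95 + 10292 = ((16 - 4/3) - 88)*95 + 10292 = (44/3 - 88)*95 + 10292 = -220/3*95 + 10292 = -20900/3 + 10292 = 9976/3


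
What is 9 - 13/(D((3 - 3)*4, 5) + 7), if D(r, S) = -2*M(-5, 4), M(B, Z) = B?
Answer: 140/17 ≈ 8.2353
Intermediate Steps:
D(r, S) = 10 (D(r, S) = -2*(-5) = 10)
9 - 13/(D((3 - 3)*4, 5) + 7) = 9 - 13/(10 + 7) = 9 - 13/17 = 140/17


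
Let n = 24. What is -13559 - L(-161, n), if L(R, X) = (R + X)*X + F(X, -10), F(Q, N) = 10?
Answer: -10281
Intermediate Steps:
L(R, X) = 10 + X*(R + X) (L(R, X) = (R + X)*X + 10 = X*(R + X) + 10 = 10 + X*(R + X))
-13559 - L(-161, n) = -13559 - (10 + 24**2 - 161*24) = -13559 - (10 + 576 - 3864) = -13559 - 1*(-3278) = -13559 + 3278 = -10281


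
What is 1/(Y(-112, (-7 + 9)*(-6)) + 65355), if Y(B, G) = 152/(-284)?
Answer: 71/4640167 ≈ 1.5301e-5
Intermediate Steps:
Y(B, G) = -38/71 (Y(B, G) = 152*(-1/284) = -38/71)
1/(Y(-112, (-7 + 9)*(-6)) + 65355) = 1/(-38/71 + 65355) = 1/(4640167/71) = 71/4640167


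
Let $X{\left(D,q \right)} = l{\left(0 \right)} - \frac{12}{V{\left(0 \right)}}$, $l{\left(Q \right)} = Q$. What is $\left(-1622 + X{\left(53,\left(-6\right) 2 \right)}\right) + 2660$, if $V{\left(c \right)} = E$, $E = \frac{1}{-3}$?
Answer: $1074$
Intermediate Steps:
$E = - \frac{1}{3} \approx -0.33333$
$V{\left(c \right)} = - \frac{1}{3}$
$X{\left(D,q \right)} = 36$ ($X{\left(D,q \right)} = 0 - \frac{12}{- \frac{1}{3}} = 0 - -36 = 0 + 36 = 36$)
$\left(-1622 + X{\left(53,\left(-6\right) 2 \right)}\right) + 2660 = \left(-1622 + 36\right) + 2660 = -1586 + 2660 = 1074$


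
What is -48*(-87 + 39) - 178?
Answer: 2126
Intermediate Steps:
-48*(-87 + 39) - 178 = -48*(-48) - 178 = 2304 - 178 = 2126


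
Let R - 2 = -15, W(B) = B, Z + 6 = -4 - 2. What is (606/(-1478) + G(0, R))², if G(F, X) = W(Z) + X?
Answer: 352613284/546121 ≈ 645.67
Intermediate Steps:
Z = -12 (Z = -6 + (-4 - 2) = -6 - 6 = -12)
R = -13 (R = 2 - 15 = -13)
G(F, X) = -12 + X
(606/(-1478) + G(0, R))² = (606/(-1478) + (-12 - 13))² = (606*(-1/1478) - 25)² = (-303/739 - 25)² = (-18778/739)² = 352613284/546121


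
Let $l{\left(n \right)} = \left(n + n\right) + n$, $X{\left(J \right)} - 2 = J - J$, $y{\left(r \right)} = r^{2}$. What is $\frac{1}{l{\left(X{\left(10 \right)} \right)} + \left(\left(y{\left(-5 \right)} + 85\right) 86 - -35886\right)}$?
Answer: $\frac{1}{45352} \approx 2.205 \cdot 10^{-5}$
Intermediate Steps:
$X{\left(J \right)} = 2$ ($X{\left(J \right)} = 2 + \left(J - J\right) = 2 + 0 = 2$)
$l{\left(n \right)} = 3 n$ ($l{\left(n \right)} = 2 n + n = 3 n$)
$\frac{1}{l{\left(X{\left(10 \right)} \right)} + \left(\left(y{\left(-5 \right)} + 85\right) 86 - -35886\right)} = \frac{1}{3 \cdot 2 + \left(\left(\left(-5\right)^{2} + 85\right) 86 - -35886\right)} = \frac{1}{6 + \left(\left(25 + 85\right) 86 + 35886\right)} = \frac{1}{6 + \left(110 \cdot 86 + 35886\right)} = \frac{1}{6 + \left(9460 + 35886\right)} = \frac{1}{6 + 45346} = \frac{1}{45352}$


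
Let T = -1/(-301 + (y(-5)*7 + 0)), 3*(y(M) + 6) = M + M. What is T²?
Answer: 9/1207801 ≈ 7.4516e-6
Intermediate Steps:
y(M) = -6 + 2*M/3 (y(M) = -6 + (M + M)/3 = -6 + (2*M)/3 = -6 + 2*M/3)
T = 3/1099 (T = -1/(-301 + ((-6 + (⅔)*(-5))*7 + 0)) = -1/(-301 + ((-6 - 10/3)*7 + 0)) = -1/(-301 + (-28/3*7 + 0)) = -1/(-301 + (-196/3 + 0)) = -1/(-301 - 196/3) = -1/(-1099/3) = -1*(-3/1099) = 3/1099 ≈ 0.0027298)
T² = (3/1099)² = 9/1207801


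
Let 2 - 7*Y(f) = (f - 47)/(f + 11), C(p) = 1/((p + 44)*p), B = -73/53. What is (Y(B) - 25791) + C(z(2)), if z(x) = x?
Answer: -605033053/23460 ≈ -25790.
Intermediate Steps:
B = -73/53 (B = -73*1/53 = -73/53 ≈ -1.3774)
C(p) = 1/(p*(44 + p)) (C(p) = 1/((44 + p)*p) = 1/(p*(44 + p)))
Y(f) = 2/7 - (-47 + f)/(7*(11 + f)) (Y(f) = 2/7 - (f - 47)/(7*(f + 11)) = 2/7 - (-47 + f)/(7*(11 + f)))
(Y(B) - 25791) + C(z(2)) = ((69 - 73/53)/(7*(11 - 73/53)) - 25791) + 1/(2*(44 + 2)) = ((1/7)*(3584/53)/(510/53) - 25791) + (1/2)/46 = ((1/7)*(53/510)*(3584/53) - 25791) + (1/2)*(1/46) = (256/255 - 25791) + 1/92 = -6576449/255 + 1/92 = -605033053/23460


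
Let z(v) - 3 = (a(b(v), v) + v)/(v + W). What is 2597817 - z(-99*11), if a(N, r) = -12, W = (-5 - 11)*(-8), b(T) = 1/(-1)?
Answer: 2496498153/961 ≈ 2.5978e+6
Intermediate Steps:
b(T) = -1
W = 128 (W = -16*(-8) = 128)
z(v) = 3 + (-12 + v)/(128 + v) (z(v) = 3 + (-12 + v)/(v + 128) = 3 + (-12 + v)/(128 + v))
2597817 - z(-99*11) = 2597817 - 4*(93 - 99*11)/(128 - 99*11) = 2597817 - 4*(93 - 1089)/(128 - 1089) = 2597817 - 4*(-996)/(-961) = 2597817 - 4*(-1)*(-996)/961 = 2597817 - 1*3984/961 = 2597817 - 3984/961 = 2496498153/961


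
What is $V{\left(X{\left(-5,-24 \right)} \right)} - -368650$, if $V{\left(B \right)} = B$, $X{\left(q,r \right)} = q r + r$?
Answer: $368746$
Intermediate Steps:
$X{\left(q,r \right)} = r + q r$
$V{\left(X{\left(-5,-24 \right)} \right)} - -368650 = - 24 \left(1 - 5\right) - -368650 = \left(-24\right) \left(-4\right) + 368650 = 96 + 368650 = 368746$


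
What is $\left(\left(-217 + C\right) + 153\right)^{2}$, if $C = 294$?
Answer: $52900$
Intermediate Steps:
$\left(\left(-217 + C\right) + 153\right)^{2} = \left(\left(-217 + 294\right) + 153\right)^{2} = \left(77 + 153\right)^{2} = 230^{2} = 52900$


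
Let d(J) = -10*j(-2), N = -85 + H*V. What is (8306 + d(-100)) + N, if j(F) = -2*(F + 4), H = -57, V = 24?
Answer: 6893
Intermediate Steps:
j(F) = -8 - 2*F (j(F) = -2*(4 + F) = -8 - 2*F)
N = -1453 (N = -85 - 57*24 = -85 - 1368 = -1453)
d(J) = 40 (d(J) = -10*(-8 - 2*(-2)) = -10*(-8 + 4) = -10*(-4) = 40)
(8306 + d(-100)) + N = (8306 + 40) - 1453 = 8346 - 1453 = 6893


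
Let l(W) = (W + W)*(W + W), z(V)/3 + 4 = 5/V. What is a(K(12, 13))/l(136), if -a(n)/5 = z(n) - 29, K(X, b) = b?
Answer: 1295/480896 ≈ 0.0026929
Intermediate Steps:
z(V) = -12 + 15/V (z(V) = -12 + 3*(5/V) = -12 + 15/V)
l(W) = 4*W² (l(W) = (2*W)*(2*W) = 4*W²)
a(n) = 205 - 75/n (a(n) = -5*((-12 + 15/n) - 29) = -5*(-41 + 15/n) = 205 - 75/n)
a(K(12, 13))/l(136) = (205 - 75/13)/((4*136²)) = (205 - 75*1/13)/((4*18496)) = (205 - 75/13)/73984 = (2590/13)*(1/73984) = 1295/480896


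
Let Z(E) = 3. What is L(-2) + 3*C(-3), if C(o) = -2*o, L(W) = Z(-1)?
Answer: 21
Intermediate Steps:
L(W) = 3
L(-2) + 3*C(-3) = 3 + 3*(-2*(-3)) = 3 + 3*6 = 3 + 18 = 21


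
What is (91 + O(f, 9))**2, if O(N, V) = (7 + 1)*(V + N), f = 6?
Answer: 44521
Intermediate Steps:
O(N, V) = 8*N + 8*V (O(N, V) = 8*(N + V) = 8*N + 8*V)
(91 + O(f, 9))**2 = (91 + (8*6 + 8*9))**2 = (91 + (48 + 72))**2 = (91 + 120)**2 = 211**2 = 44521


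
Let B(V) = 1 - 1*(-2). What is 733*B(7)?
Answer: 2199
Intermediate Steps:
B(V) = 3 (B(V) = 1 + 2 = 3)
733*B(7) = 733*3 = 2199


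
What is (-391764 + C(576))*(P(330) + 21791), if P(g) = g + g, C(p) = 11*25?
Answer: -8789319539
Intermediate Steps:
C(p) = 275
P(g) = 2*g
(-391764 + C(576))*(P(330) + 21791) = (-391764 + 275)*(2*330 + 21791) = -391489*(660 + 21791) = -391489*22451 = -8789319539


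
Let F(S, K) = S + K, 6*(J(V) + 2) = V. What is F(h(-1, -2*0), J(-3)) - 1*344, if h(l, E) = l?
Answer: -695/2 ≈ -347.50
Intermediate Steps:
J(V) = -2 + V/6
F(S, K) = K + S
F(h(-1, -2*0), J(-3)) - 1*344 = ((-2 + (⅙)*(-3)) - 1) - 1*344 = ((-2 - ½) - 1) - 344 = (-5/2 - 1) - 344 = -7/2 - 344 = -695/2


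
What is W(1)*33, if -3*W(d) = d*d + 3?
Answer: -44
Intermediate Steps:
W(d) = -1 - d²/3 (W(d) = -(d*d + 3)/3 = -(d² + 3)/3 = -(3 + d²)/3 = -1 - d²/3)
W(1)*33 = (-1 - ⅓*1²)*33 = (-1 - ⅓*1)*33 = (-1 - ⅓)*33 = -4/3*33 = -44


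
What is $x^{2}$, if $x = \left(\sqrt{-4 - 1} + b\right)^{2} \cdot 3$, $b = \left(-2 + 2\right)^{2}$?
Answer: $225$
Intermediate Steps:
$b = 0$ ($b = 0^{2} = 0$)
$x = -15$ ($x = \left(\sqrt{-4 - 1} + 0\right)^{2} \cdot 3 = \left(\sqrt{-5} + 0\right)^{2} \cdot 3 = \left(i \sqrt{5} + 0\right)^{2} \cdot 3 = \left(i \sqrt{5}\right)^{2} \cdot 3 = \left(-5\right) 3 = -15$)
$x^{2} = \left(-15\right)^{2} = 225$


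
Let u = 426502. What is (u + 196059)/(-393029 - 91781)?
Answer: -622561/484810 ≈ -1.2841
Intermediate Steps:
(u + 196059)/(-393029 - 91781) = (426502 + 196059)/(-393029 - 91781) = 622561/(-484810) = 622561*(-1/484810) = -622561/484810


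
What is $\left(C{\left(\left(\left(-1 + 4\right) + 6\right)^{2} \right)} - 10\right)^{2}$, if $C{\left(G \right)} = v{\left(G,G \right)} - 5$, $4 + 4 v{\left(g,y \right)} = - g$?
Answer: $\frac{21025}{16} \approx 1314.1$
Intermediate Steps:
$v{\left(g,y \right)} = -1 - \frac{g}{4}$ ($v{\left(g,y \right)} = -1 + \frac{\left(-1\right) g}{4} = -1 - \frac{g}{4}$)
$C{\left(G \right)} = -6 - \frac{G}{4}$ ($C{\left(G \right)} = \left(-1 - \frac{G}{4}\right) - 5 = -6 - \frac{G}{4}$)
$\left(C{\left(\left(\left(-1 + 4\right) + 6\right)^{2} \right)} - 10\right)^{2} = \left(\left(-6 - \frac{\left(\left(-1 + 4\right) + 6\right)^{2}}{4}\right) - 10\right)^{2} = \left(\left(-6 - \frac{\left(3 + 6\right)^{2}}{4}\right) - 10\right)^{2} = \left(\left(-6 - \frac{9^{2}}{4}\right) - 10\right)^{2} = \left(\left(-6 - \frac{81}{4}\right) - 10\right)^{2} = \left(- \frac{105}{4} - 10\right)^{2} = \left(- \frac{145}{4}\right)^{2} = \frac{21025}{16}$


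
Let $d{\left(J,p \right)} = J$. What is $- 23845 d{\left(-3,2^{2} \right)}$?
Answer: $71535$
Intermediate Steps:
$- 23845 d{\left(-3,2^{2} \right)} = \left(-23845\right) \left(-3\right) = 71535$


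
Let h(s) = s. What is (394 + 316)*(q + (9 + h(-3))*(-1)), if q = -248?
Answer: -180340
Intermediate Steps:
(394 + 316)*(q + (9 + h(-3))*(-1)) = (394 + 316)*(-248 + (9 - 3)*(-1)) = 710*(-248 + 6*(-1)) = 710*(-248 - 6) = 710*(-254) = -180340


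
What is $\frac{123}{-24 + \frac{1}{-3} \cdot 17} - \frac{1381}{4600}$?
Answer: $- \frac{1820309}{409400} \approx -4.4463$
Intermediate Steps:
$\frac{123}{-24 + \frac{1}{-3} \cdot 17} - \frac{1381}{4600} = \frac{123}{-24 - \frac{17}{3}} - \frac{1381}{4600} = \frac{123}{- \frac{89}{3}} - \frac{1381}{4600} = 123 \left(- \frac{3}{89}\right) - \frac{1381}{4600} = - \frac{369}{89} - \frac{1381}{4600} = - \frac{1820309}{409400}$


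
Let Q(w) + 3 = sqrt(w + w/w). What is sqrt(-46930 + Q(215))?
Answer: sqrt(-46933 + 6*sqrt(6)) ≈ 216.61*I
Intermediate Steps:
Q(w) = -3 + sqrt(1 + w) (Q(w) = -3 + sqrt(w + w/w) = -3 + sqrt(w + 1) = -3 + sqrt(1 + w))
sqrt(-46930 + Q(215)) = sqrt(-46930 + (-3 + sqrt(1 + 215))) = sqrt(-46930 + (-3 + sqrt(216))) = sqrt(-46930 + (-3 + 6*sqrt(6))) = sqrt(-46933 + 6*sqrt(6))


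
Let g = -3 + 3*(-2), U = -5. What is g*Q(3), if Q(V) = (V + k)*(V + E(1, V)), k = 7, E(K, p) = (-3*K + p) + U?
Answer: 180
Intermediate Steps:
E(K, p) = -5 + p - 3*K (E(K, p) = (-3*K + p) - 5 = (p - 3*K) - 5 = -5 + p - 3*K)
g = -9 (g = -3 - 6 = -9)
Q(V) = (-8 + 2*V)*(7 + V) (Q(V) = (V + 7)*(V + (-5 + V - 3*1)) = (7 + V)*(V + (-5 + V - 3)) = (7 + V)*(V + (-8 + V)) = (7 + V)*(-8 + 2*V) = (-8 + 2*V)*(7 + V))
g*Q(3) = -9*(-56 + 2*3**2 + 6*3) = -9*(-56 + 2*9 + 18) = -9*(-56 + 18 + 18) = -9*(-20) = 180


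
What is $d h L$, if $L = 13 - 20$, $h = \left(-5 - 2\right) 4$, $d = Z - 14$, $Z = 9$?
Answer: $-980$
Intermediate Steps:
$d = -5$ ($d = 9 - 14 = -5$)
$h = -28$ ($h = \left(-7\right) 4 = -28$)
$L = -7$
$d h L = \left(-5\right) \left(-28\right) \left(-7\right) = 140 \left(-7\right) = -980$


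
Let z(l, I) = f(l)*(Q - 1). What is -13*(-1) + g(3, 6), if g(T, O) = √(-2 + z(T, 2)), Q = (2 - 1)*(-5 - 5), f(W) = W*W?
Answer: 13 + I*√101 ≈ 13.0 + 10.05*I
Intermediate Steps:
f(W) = W²
Q = -10 (Q = 1*(-10) = -10)
z(l, I) = -11*l² (z(l, I) = l²*(-10 - 1) = l²*(-11) = -11*l²)
g(T, O) = √(-2 - 11*T²)
-13*(-1) + g(3, 6) = -13*(-1) + √(-2 - 11*3²) = 13 + √(-2 - 11*9) = 13 + √(-2 - 99) = 13 + √(-101) = 13 + I*√101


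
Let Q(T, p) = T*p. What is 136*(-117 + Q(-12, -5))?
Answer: -7752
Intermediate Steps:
136*(-117 + Q(-12, -5)) = 136*(-117 - 12*(-5)) = 136*(-117 + 60) = 136*(-57) = -7752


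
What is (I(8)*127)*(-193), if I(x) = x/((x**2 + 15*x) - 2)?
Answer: -98044/91 ≈ -1077.4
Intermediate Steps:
I(x) = x/(-2 + x**2 + 15*x)
(I(8)*127)*(-193) = ((8/(-2 + 8**2 + 15*8))*127)*(-193) = ((8/(-2 + 64 + 120))*127)*(-193) = ((8/182)*127)*(-193) = ((8*(1/182))*127)*(-193) = ((4/91)*127)*(-193) = (508/91)*(-193) = -98044/91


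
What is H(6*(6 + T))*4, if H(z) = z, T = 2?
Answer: 192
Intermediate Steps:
H(6*(6 + T))*4 = (6*(6 + 2))*4 = (6*8)*4 = 48*4 = 192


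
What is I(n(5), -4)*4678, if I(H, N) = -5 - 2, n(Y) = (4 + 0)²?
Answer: -32746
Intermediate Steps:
n(Y) = 16 (n(Y) = 4² = 16)
I(H, N) = -7
I(n(5), -4)*4678 = -7*4678 = -32746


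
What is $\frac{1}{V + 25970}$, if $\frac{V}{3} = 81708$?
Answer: $\frac{1}{271094} \approx 3.6888 \cdot 10^{-6}$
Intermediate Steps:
$V = 245124$ ($V = 3 \cdot 81708 = 245124$)
$\frac{1}{V + 25970} = \frac{1}{245124 + 25970} = \frac{1}{271094}$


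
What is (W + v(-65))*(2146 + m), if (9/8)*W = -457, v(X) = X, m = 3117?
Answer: -22320383/9 ≈ -2.4800e+6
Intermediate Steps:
W = -3656/9 (W = (8/9)*(-457) = -3656/9 ≈ -406.22)
(W + v(-65))*(2146 + m) = (-3656/9 - 65)*(2146 + 3117) = -4241/9*5263 = -22320383/9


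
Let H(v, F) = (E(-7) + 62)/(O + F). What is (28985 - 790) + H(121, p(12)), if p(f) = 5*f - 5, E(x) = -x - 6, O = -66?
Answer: 310082/11 ≈ 28189.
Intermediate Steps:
E(x) = -6 - x
p(f) = -5 + 5*f
H(v, F) = 63/(-66 + F) (H(v, F) = ((-6 - 1*(-7)) + 62)/(-66 + F) = ((-6 + 7) + 62)/(-66 + F) = (1 + 62)/(-66 + F) = 63/(-66 + F))
(28985 - 790) + H(121, p(12)) = (28985 - 790) + 63/(-66 + (-5 + 5*12)) = 28195 + 63/(-66 + (-5 + 60)) = 28195 + 63/(-66 + 55) = 28195 + 63/(-11) = 28195 + 63*(-1/11) = 28195 - 63/11 = 310082/11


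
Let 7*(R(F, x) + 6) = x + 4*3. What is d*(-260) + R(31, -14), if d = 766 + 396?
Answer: -2114884/7 ≈ -3.0213e+5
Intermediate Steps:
d = 1162
R(F, x) = -30/7 + x/7 (R(F, x) = -6 + (x + 4*3)/7 = -6 + (x + 12)/7 = -6 + (12 + x)/7 = -6 + (12/7 + x/7) = -30/7 + x/7)
d*(-260) + R(31, -14) = 1162*(-260) + (-30/7 + (⅐)*(-14)) = -302120 + (-30/7 - 2) = -302120 - 44/7 = -2114884/7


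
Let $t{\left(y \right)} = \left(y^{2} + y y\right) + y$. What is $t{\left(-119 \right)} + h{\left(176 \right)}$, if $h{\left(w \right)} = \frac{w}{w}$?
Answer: $28204$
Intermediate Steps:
$t{\left(y \right)} = y + 2 y^{2}$ ($t{\left(y \right)} = \left(y^{2} + y^{2}\right) + y = 2 y^{2} + y = y + 2 y^{2}$)
$h{\left(w \right)} = 1$
$t{\left(-119 \right)} + h{\left(176 \right)} = - 119 \left(1 + 2 \left(-119\right)\right) + 1 = - 119 \left(1 - 238\right) + 1 = \left(-119\right) \left(-237\right) + 1 = 28203 + 1 = 28204$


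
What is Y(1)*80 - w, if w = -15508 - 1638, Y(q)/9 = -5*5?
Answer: -854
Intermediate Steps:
Y(q) = -225 (Y(q) = 9*(-5*5) = 9*(-25) = -225)
w = -17146
Y(1)*80 - w = -225*80 - 1*(-17146) = -18000 + 17146 = -854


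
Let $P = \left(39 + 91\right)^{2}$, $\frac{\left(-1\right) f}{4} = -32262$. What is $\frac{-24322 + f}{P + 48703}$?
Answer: $\frac{104726}{65603} \approx 1.5964$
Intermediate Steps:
$f = 129048$ ($f = \left(-4\right) \left(-32262\right) = 129048$)
$P = 16900$ ($P = 130^{2} = 16900$)
$\frac{-24322 + f}{P + 48703} = \frac{-24322 + 129048}{16900 + 48703} = \frac{104726}{65603}$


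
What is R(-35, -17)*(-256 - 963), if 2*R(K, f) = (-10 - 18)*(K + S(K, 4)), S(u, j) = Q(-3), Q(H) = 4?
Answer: -529046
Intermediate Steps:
S(u, j) = 4
R(K, f) = -56 - 14*K (R(K, f) = ((-10 - 18)*(K + 4))/2 = (-28*(4 + K))/2 = (-112 - 28*K)/2 = -56 - 14*K)
R(-35, -17)*(-256 - 963) = (-56 - 14*(-35))*(-256 - 963) = (-56 + 490)*(-1219) = 434*(-1219) = -529046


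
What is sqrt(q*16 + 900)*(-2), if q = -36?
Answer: -36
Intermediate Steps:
sqrt(q*16 + 900)*(-2) = sqrt(-36*16 + 900)*(-2) = sqrt(-576 + 900)*(-2) = sqrt(324)*(-2) = 18*(-2) = -36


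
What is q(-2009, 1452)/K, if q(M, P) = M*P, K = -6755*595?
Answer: 59532/82025 ≈ 0.72578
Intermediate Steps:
K = -4019225
q(-2009, 1452)/K = -2009*1452/(-4019225) = -2917068*(-1/4019225) = 59532/82025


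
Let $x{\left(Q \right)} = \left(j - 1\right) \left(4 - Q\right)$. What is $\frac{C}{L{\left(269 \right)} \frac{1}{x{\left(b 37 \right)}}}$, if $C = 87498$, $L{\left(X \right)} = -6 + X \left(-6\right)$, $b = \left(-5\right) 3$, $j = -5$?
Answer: $\frac{2717299}{15} \approx 1.8115 \cdot 10^{5}$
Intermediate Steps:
$b = -15$
$L{\left(X \right)} = -6 - 6 X$
$x{\left(Q \right)} = -24 + 6 Q$ ($x{\left(Q \right)} = \left(-5 - 1\right) \left(4 - Q\right) = - 6 \left(4 - Q\right) = -24 + 6 Q$)
$\frac{C}{L{\left(269 \right)} \frac{1}{x{\left(b 37 \right)}}} = \frac{87498}{\left(-6 - 1614\right) \frac{1}{-24 + 6 \left(\left(-15\right) 37\right)}} = \frac{87498}{\left(-6 - 1614\right) \frac{1}{-24 + 6 \left(-555\right)}} = \frac{87498}{\left(-1620\right) \frac{1}{-24 - 3330}} = \frac{87498}{\left(-1620\right) \frac{1}{-3354}} = \frac{87498}{\left(-1620\right) \left(- \frac{1}{3354}\right)} = \frac{87498}{\frac{270}{559}} = 87498 \cdot \frac{559}{270} = \frac{2717299}{15}$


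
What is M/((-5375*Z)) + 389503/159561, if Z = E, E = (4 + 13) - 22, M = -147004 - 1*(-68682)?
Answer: -2029243517/4288201875 ≈ -0.47322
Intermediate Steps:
M = -78322 (M = -147004 + 68682 = -78322)
E = -5 (E = 17 - 22 = -5)
Z = -5
M/((-5375*Z)) + 389503/159561 = -78322/((-5375*(-5))) + 389503/159561 = -78322/26875 + 389503*(1/159561) = -78322*1/26875 + 389503/159561 = -78322/26875 + 389503/159561 = -2029243517/4288201875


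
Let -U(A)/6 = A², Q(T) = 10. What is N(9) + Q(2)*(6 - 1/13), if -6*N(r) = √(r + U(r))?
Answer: 770/13 - I*√53/2 ≈ 59.231 - 3.6401*I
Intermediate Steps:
U(A) = -6*A²
N(r) = -√(r - 6*r²)/6
N(9) + Q(2)*(6 - 1/13) = -3*I*√(-1 + 6*9)/6 + 10*(6 - 1/13) = -3*I*√(-1 + 54)/6 + 10*(6 - 1*1/13) = -3*I*√53/6 + 10*(6 - 1/13) = -I*√53/2 + 10*(77/13) = -I*√53/2 + 770/13 = 770/13 - I*√53/2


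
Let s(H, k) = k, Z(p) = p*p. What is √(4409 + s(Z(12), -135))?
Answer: √4274 ≈ 65.376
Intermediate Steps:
Z(p) = p²
√(4409 + s(Z(12), -135)) = √(4409 - 135) = √4274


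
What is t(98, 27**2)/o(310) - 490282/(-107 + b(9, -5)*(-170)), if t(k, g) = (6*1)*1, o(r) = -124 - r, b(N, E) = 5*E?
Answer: -106403623/899031 ≈ -118.35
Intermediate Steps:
t(k, g) = 6 (t(k, g) = 6*1 = 6)
t(98, 27**2)/o(310) - 490282/(-107 + b(9, -5)*(-170)) = 6/(-124 - 1*310) - 490282/(-107 + (5*(-5))*(-170)) = 6/(-124 - 310) - 490282/(-107 - 25*(-170)) = 6/(-434) - 490282/(-107 + 4250) = 6*(-1/434) - 490282/4143 = -3/217 - 490282*1/4143 = -3/217 - 490282/4143 = -106403623/899031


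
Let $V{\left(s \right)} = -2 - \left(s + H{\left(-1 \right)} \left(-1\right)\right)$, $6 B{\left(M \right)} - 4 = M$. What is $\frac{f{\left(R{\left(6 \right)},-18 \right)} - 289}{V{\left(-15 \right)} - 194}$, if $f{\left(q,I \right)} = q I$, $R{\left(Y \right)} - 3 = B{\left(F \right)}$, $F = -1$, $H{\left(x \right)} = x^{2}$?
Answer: $\frac{88}{45} \approx 1.9556$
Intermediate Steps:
$B{\left(M \right)} = \frac{2}{3} + \frac{M}{6}$
$R{\left(Y \right)} = \frac{7}{2}$ ($R{\left(Y \right)} = 3 + \left(\frac{2}{3} + \frac{1}{6} \left(-1\right)\right) = 3 + \left(\frac{2}{3} - \frac{1}{6}\right) = 3 + \frac{1}{2} = \frac{7}{2}$)
$V{\left(s \right)} = -1 - s$ ($V{\left(s \right)} = -2 - \left(s + \left(-1\right)^{2} \left(-1\right)\right) = -2 - \left(s + 1 \left(-1\right)\right) = -2 - \left(s - 1\right) = -2 - \left(-1 + s\right) = -1 - s$)
$f{\left(q,I \right)} = I q$
$\frac{f{\left(R{\left(6 \right)},-18 \right)} - 289}{V{\left(-15 \right)} - 194} = \frac{\left(-18\right) \frac{7}{2} - 289}{\left(-1 - -15\right) - 194} = \frac{-63 - 289}{\left(-1 + 15\right) - 194} = - \frac{352}{14 - 194} = - \frac{352}{-180} = \left(-352\right) \left(- \frac{1}{180}\right) = \frac{88}{45}$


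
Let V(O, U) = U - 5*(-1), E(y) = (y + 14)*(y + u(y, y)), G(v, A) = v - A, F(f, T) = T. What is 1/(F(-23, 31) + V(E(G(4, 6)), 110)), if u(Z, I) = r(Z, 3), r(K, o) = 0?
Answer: 1/146 ≈ 0.0068493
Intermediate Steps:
u(Z, I) = 0
E(y) = y*(14 + y) (E(y) = (y + 14)*(y + 0) = (14 + y)*y = y*(14 + y))
V(O, U) = 5 + U (V(O, U) = U + 5 = 5 + U)
1/(F(-23, 31) + V(E(G(4, 6)), 110)) = 1/(31 + (5 + 110)) = 1/(31 + 115) = 1/146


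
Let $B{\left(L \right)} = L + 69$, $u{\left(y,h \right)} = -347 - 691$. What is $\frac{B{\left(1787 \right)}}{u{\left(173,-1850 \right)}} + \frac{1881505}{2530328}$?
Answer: $- \frac{1371643289}{1313240232} \approx -1.0445$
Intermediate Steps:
$u{\left(y,h \right)} = -1038$
$B{\left(L \right)} = 69 + L$
$\frac{B{\left(1787 \right)}}{u{\left(173,-1850 \right)}} + \frac{1881505}{2530328} = \frac{69 + 1787}{-1038} + \frac{1881505}{2530328} = 1856 \left(- \frac{1}{1038}\right) + 1881505 \cdot \frac{1}{2530328} = - \frac{928}{519} + \frac{1881505}{2530328} = - \frac{1371643289}{1313240232}$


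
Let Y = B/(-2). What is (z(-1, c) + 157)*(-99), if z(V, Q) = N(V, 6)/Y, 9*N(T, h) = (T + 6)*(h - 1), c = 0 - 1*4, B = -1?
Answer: -16093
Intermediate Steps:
c = -4 (c = 0 - 4 = -4)
Y = ½ (Y = -1/(-2) = -1*(-½) = ½ ≈ 0.50000)
N(T, h) = (-1 + h)*(6 + T)/9 (N(T, h) = ((T + 6)*(h - 1))/9 = ((6 + T)*(-1 + h))/9 = ((-1 + h)*(6 + T))/9 = (-1 + h)*(6 + T)/9)
z(V, Q) = 20/3 + 10*V/9 (z(V, Q) = (-⅔ - V/9 + (⅔)*6 + (⅑)*V*6)/(½) = (-⅔ - V/9 + 4 + 2*V/3)*2 = (10/3 + 5*V/9)*2 = 20/3 + 10*V/9)
(z(-1, c) + 157)*(-99) = ((20/3 + (10/9)*(-1)) + 157)*(-99) = ((20/3 - 10/9) + 157)*(-99) = (50/9 + 157)*(-99) = (1463/9)*(-99) = -16093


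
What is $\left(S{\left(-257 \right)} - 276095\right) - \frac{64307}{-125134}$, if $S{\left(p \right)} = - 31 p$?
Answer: $- \frac{33551864845}{125134} \approx -2.6813 \cdot 10^{5}$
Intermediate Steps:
$\left(S{\left(-257 \right)} - 276095\right) - \frac{64307}{-125134} = \left(\left(-31\right) \left(-257\right) - 276095\right) - \frac{64307}{-125134} = \left(7967 - 276095\right) - - \frac{64307}{125134} = -268128 + \frac{64307}{125134} = - \frac{33551864845}{125134}$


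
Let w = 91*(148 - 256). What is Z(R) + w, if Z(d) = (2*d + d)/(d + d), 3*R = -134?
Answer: -19653/2 ≈ -9826.5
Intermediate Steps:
R = -134/3 (R = (1/3)*(-134) = -134/3 ≈ -44.667)
w = -9828 (w = 91*(-108) = -9828)
Z(d) = 3/2 (Z(d) = (3*d)/((2*d)) = (3*d)*(1/(2*d)) = 3/2)
Z(R) + w = 3/2 - 9828 = -19653/2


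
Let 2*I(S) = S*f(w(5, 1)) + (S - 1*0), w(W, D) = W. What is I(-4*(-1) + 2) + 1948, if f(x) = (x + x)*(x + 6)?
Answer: 2281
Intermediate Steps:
f(x) = 2*x*(6 + x) (f(x) = (2*x)*(6 + x) = 2*x*(6 + x))
I(S) = 111*S/2 (I(S) = (S*(2*5*(6 + 5)) + (S - 1*0))/2 = (S*(2*5*11) + (S + 0))/2 = (S*110 + S)/2 = (110*S + S)/2 = (111*S)/2 = 111*S/2)
I(-4*(-1) + 2) + 1948 = 111*(-4*(-1) + 2)/2 + 1948 = 111*(4 + 2)/2 + 1948 = (111/2)*6 + 1948 = 333 + 1948 = 2281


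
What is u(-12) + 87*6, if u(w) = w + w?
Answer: 498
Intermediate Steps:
u(w) = 2*w
u(-12) + 87*6 = 2*(-12) + 87*6 = -24 + 522 = 498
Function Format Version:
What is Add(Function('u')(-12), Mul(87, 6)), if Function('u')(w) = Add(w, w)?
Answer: 498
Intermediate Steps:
Function('u')(w) = Mul(2, w)
Add(Function('u')(-12), Mul(87, 6)) = Add(Mul(2, -12), Mul(87, 6)) = Add(-24, 522) = 498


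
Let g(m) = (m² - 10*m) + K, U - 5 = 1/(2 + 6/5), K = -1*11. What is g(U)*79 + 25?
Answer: -719689/256 ≈ -2811.3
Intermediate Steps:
K = -11
U = 85/16 (U = 5 + 1/(2 + 6/5) = 5 + 1/(16/5) = 5 + 5/16 = 85/16 ≈ 5.3125)
g(m) = -11 + m² - 10*m (g(m) = (m² - 10*m) - 11 = -11 + m² - 10*m)
g(U)*79 + 25 = (-11 + (85/16)² - 10*85/16)*79 + 25 = (-11 + 7225/256 - 425/8)*79 + 25 = -9191/256*79 + 25 = -726089/256 + 25 = -719689/256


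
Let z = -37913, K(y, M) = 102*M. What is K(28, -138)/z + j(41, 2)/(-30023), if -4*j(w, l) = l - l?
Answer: 14076/37913 ≈ 0.37127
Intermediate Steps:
j(w, l) = 0 (j(w, l) = -(l - l)/4 = -¼*0 = 0)
K(28, -138)/z + j(41, 2)/(-30023) = (102*(-138))/(-37913) + 0/(-30023) = -14076*(-1/37913) + 0*(-1/30023) = 14076/37913 + 0 = 14076/37913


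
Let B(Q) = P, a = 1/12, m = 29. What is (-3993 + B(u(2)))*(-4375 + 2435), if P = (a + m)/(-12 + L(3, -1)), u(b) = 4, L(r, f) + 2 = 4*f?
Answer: 418475945/54 ≈ 7.7496e+6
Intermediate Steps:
L(r, f) = -2 + 4*f
a = 1/12 ≈ 0.083333
P = -349/216 (P = (1/12 + 29)/(-12 + (-2 + 4*(-1))) = 349/(12*(-12 + (-2 - 4))) = 349/(12*(-12 - 6)) = (349/12)/(-18) = (349/12)*(-1/18) = -349/216 ≈ -1.6157)
B(Q) = -349/216
(-3993 + B(u(2)))*(-4375 + 2435) = (-3993 - 349/216)*(-4375 + 2435) = -862837/216*(-1940) = 418475945/54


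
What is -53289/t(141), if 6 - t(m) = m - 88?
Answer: 53289/47 ≈ 1133.8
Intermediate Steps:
t(m) = 94 - m (t(m) = 6 - (m - 88) = 6 - (-88 + m) = 6 + (88 - m) = 94 - m)
-53289/t(141) = -53289/(94 - 1*141) = -53289/(94 - 141) = -53289/(-47) = -53289*(-1/47) = 53289/47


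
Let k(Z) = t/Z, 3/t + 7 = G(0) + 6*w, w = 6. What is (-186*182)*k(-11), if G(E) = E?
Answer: 101556/319 ≈ 318.36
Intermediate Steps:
t = 3/29 (t = 3/(-7 + (0 + 6*6)) = 3/(-7 + (0 + 36)) = 3/(-7 + 36) = 3/29 ≈ 0.10345)
k(Z) = 3/(29*Z)
(-186*182)*k(-11) = (-186*182)*((3/29)/(-11)) = -101556*(-1)/(29*11) = -33852*(-3/319) = 101556/319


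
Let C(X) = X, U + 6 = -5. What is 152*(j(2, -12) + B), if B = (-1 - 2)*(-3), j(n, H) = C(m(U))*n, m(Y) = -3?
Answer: 456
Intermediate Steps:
U = -11 (U = -6 - 5 = -11)
j(n, H) = -3*n
B = 9 (B = -3*(-3) = 9)
152*(j(2, -12) + B) = 152*(-3*2 + 9) = 152*(-6 + 9) = 152*3 = 456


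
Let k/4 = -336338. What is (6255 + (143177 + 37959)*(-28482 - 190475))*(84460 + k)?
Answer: 50008223612316124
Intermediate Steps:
k = -1345352 (k = 4*(-336338) = -1345352)
(6255 + (143177 + 37959)*(-28482 - 190475))*(84460 + k) = (6255 + (143177 + 37959)*(-28482 - 190475))*(84460 - 1345352) = (6255 + 181136*(-218957))*(-1260892) = (6255 - 39660995152)*(-1260892) = -39660988897*(-1260892) = 50008223612316124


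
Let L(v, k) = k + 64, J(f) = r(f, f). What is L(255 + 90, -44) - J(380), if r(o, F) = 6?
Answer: 14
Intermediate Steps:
J(f) = 6
L(v, k) = 64 + k
L(255 + 90, -44) - J(380) = (64 - 44) - 1*6 = 20 - 6 = 14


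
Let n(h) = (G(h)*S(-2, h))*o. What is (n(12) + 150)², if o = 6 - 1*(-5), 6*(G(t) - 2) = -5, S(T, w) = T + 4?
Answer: 277729/9 ≈ 30859.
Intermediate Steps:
S(T, w) = 4 + T
G(t) = 7/6 (G(t) = 2 + (⅙)*(-5) = 2 - ⅚ = 7/6)
o = 11 (o = 6 + 5 = 11)
n(h) = 77/3 (n(h) = (7*(4 - 2)/6)*11 = ((7/6)*2)*11 = (7/3)*11 = 77/3)
(n(12) + 150)² = (77/3 + 150)² = (527/3)² = 277729/9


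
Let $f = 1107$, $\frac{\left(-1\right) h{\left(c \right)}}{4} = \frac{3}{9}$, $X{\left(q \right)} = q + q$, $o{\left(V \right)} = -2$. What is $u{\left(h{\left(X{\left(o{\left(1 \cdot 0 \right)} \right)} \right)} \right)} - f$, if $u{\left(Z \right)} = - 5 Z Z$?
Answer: $- \frac{10043}{9} \approx -1115.9$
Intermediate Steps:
$X{\left(q \right)} = 2 q$
$h{\left(c \right)} = - \frac{4}{3}$ ($h{\left(c \right)} = - 4 \cdot \frac{3}{9} = - 4 \cdot 3 \cdot \frac{1}{9} = \left(-4\right) \frac{1}{3} = - \frac{4}{3}$)
$u{\left(Z \right)} = - 5 Z^{2}$
$u{\left(h{\left(X{\left(o{\left(1 \cdot 0 \right)} \right)} \right)} \right)} - f = - 5 \left(- \frac{4}{3}\right)^{2} - 1107 = \left(-5\right) \frac{16}{9} - 1107 = - \frac{80}{9} - 1107 = - \frac{10043}{9}$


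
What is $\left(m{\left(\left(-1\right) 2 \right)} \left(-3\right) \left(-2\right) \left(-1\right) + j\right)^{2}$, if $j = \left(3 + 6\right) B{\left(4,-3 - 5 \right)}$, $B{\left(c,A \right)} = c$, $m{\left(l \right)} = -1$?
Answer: $1764$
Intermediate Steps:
$j = 36$ ($j = \left(3 + 6\right) 4 = 9 \cdot 4 = 36$)
$\left(m{\left(\left(-1\right) 2 \right)} \left(-3\right) \left(-2\right) \left(-1\right) + j\right)^{2} = \left(- \left(-3\right) \left(-2\right) \left(-1\right) + 36\right)^{2} = \left(- 6 \left(-1\right) + 36\right)^{2} = \left(\left(-1\right) \left(-6\right) + 36\right)^{2} = \left(6 + 36\right)^{2} = 42^{2} = 1764$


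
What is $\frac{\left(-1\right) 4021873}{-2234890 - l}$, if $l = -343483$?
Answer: $\frac{4021873}{1891407} \approx 2.1264$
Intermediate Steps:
$\frac{\left(-1\right) 4021873}{-2234890 - l} = \frac{\left(-1\right) 4021873}{-2234890 - -343483} = - \frac{4021873}{-2234890 + 343483} = - \frac{4021873}{-1891407} = \left(-4021873\right) \left(- \frac{1}{1891407}\right) = \frac{4021873}{1891407}$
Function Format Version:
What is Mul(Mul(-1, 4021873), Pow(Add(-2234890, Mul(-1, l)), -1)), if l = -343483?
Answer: Rational(4021873, 1891407) ≈ 2.1264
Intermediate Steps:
Mul(Mul(-1, 4021873), Pow(Add(-2234890, Mul(-1, l)), -1)) = Mul(Mul(-1, 4021873), Pow(Add(-2234890, Mul(-1, -343483)), -1)) = Mul(-4021873, Pow(Add(-2234890, 343483), -1)) = Mul(-4021873, Pow(-1891407, -1)) = Mul(-4021873, Rational(-1, 1891407)) = Rational(4021873, 1891407)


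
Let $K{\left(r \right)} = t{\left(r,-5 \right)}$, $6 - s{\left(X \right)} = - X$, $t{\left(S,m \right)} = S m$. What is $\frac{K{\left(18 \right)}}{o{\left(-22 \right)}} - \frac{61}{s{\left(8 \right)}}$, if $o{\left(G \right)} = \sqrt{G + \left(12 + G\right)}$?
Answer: $- \frac{61}{14} + \frac{45 i \sqrt{2}}{4} \approx -4.3571 + 15.91 i$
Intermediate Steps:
$o{\left(G \right)} = \sqrt{12 + 2 G}$
$s{\left(X \right)} = 6 + X$ ($s{\left(X \right)} = 6 - - X = 6 + X$)
$K{\left(r \right)} = - 5 r$ ($K{\left(r \right)} = r \left(-5\right) = - 5 r$)
$\frac{K{\left(18 \right)}}{o{\left(-22 \right)}} - \frac{61}{s{\left(8 \right)}} = \frac{\left(-5\right) 18}{\sqrt{12 + 2 \left(-22\right)}} - \frac{61}{6 + 8} = - \frac{90}{\sqrt{12 - 44}} - \frac{61}{14} = - \frac{90}{\sqrt{-32}} - \frac{61}{14} = - \frac{90}{4 i \sqrt{2}} - \frac{61}{14} = - 90 \left(- \frac{i \sqrt{2}}{8}\right) - \frac{61}{14} = \frac{45 i \sqrt{2}}{4} - \frac{61}{14} = - \frac{61}{14} + \frac{45 i \sqrt{2}}{4}$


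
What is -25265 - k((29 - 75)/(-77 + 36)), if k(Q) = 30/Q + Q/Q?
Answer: -581733/23 ≈ -25293.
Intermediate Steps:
k(Q) = 1 + 30/Q (k(Q) = 30/Q + 1 = 1 + 30/Q)
-25265 - k((29 - 75)/(-77 + 36)) = -25265 - (30 + (29 - 75)/(-77 + 36))/((29 - 75)/(-77 + 36)) = -25265 - (30 - 46/(-41))/((-46/(-41))) = -25265 - (30 - 46*(-1/41))/((-46*(-1/41))) = -25265 - (30 + 46/41)/46/41 = -25265 - 41*1276/(46*41) = -25265 - 1*638/23 = -25265 - 638/23 = -581733/23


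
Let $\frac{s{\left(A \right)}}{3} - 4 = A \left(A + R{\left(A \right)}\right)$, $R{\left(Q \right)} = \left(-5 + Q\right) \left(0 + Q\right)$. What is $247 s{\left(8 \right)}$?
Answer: $192660$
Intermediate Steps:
$R{\left(Q \right)} = Q \left(-5 + Q\right)$ ($R{\left(Q \right)} = \left(-5 + Q\right) Q = Q \left(-5 + Q\right)$)
$s{\left(A \right)} = 12 + 3 A \left(A + A \left(-5 + A\right)\right)$
$247 s{\left(8 \right)} = 247 \left(12 - 12 \cdot 8^{2} + 3 \cdot 8^{3}\right) = 247 \left(12 - 768 + 3 \cdot 512\right) = 247 \left(12 - 768 + 1536\right) = 247 \cdot 780 = 192660$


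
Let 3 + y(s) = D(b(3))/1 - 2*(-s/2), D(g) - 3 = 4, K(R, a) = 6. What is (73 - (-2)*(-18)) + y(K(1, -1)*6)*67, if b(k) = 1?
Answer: 2717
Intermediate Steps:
D(g) = 7 (D(g) = 3 + 4 = 7)
y(s) = 4 + s (y(s) = -3 + (7/1 - 2*(-s/2)) = -3 + (7*1 - (-1)*s) = -3 + (7 + s) = 4 + s)
(73 - (-2)*(-18)) + y(K(1, -1)*6)*67 = (73 - (-2)*(-18)) + (4 + 6*6)*67 = (73 - 1*36) + (4 + 36)*67 = (73 - 36) + 40*67 = 37 + 2680 = 2717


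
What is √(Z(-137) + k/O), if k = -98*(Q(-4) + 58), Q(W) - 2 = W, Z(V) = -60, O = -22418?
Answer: 2*I*√1876935841/11209 ≈ 7.7301*I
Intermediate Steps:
Q(W) = 2 + W
k = -5488 (k = -98*((2 - 4) + 58) = -98*(-2 + 58) = -98*56 = -5488)
√(Z(-137) + k/O) = √(-60 - 5488/(-22418)) = √(-60 - 5488*(-1/22418)) = √(-60 + 2744/11209) = √(-669796/11209) = 2*I*√1876935841/11209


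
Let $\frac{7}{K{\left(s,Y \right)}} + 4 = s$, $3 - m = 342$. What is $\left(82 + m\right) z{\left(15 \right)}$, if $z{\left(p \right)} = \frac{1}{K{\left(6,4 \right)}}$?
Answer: $- \frac{514}{7} \approx -73.429$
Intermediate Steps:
$m = -339$ ($m = 3 - 342 = -339$)
$K{\left(s,Y \right)} = \frac{7}{-4 + s}$
$z{\left(p \right)} = \frac{2}{7}$ ($z{\left(p \right)} = \frac{1}{7 \frac{1}{-4 + 6}} = \frac{1}{7 \cdot \frac{1}{2}} = \frac{1}{\frac{7}{2}} = \frac{2}{7}$)
$\left(82 + m\right) z{\left(15 \right)} = \left(82 - 339\right) \frac{2}{7} = \left(-257\right) \frac{2}{7} = - \frac{514}{7}$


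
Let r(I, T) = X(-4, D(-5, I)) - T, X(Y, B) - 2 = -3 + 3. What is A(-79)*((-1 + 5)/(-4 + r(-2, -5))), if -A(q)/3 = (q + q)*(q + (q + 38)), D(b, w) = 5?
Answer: -75840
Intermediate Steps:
X(Y, B) = 2 (X(Y, B) = 2 + (-3 + 3) = 2 + 0 = 2)
r(I, T) = 2 - T
A(q) = -6*q*(38 + 2*q) (A(q) = -3*(q + q)*(q + (q + 38)) = -3*2*q*(q + (38 + q)) = -3*2*q*(38 + 2*q) = -6*q*(38 + 2*q))
A(-79)*((-1 + 5)/(-4 + r(-2, -5))) = (-12*(-79)*(19 - 79))*((-1 + 5)/(-4 + (2 - 1*(-5)))) = (-12*(-79)*(-60))*(4/(-4 + (2 + 5))) = -227520/(-4 + 7) = -227520/3 = -56880*4/3 = -75840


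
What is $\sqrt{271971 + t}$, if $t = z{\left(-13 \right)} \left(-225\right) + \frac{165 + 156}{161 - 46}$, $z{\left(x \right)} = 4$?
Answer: $\frac{\sqrt{3584950890}}{115} \approx 520.65$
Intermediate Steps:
$t = - \frac{103179}{115}$ ($t = 4 \left(-225\right) + \frac{165 + 156}{161 - 46} = -900 + \frac{321}{115} = - \frac{103179}{115} \approx -897.21$)
$\sqrt{271971 + t} = \sqrt{271971 - \frac{103179}{115}} = \sqrt{\frac{31173486}{115}} = \frac{\sqrt{3584950890}}{115}$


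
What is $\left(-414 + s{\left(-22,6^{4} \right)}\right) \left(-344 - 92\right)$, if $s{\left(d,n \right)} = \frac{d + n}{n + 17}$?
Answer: $\frac{18188176}{101} \approx 1.8008 \cdot 10^{5}$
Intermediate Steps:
$s{\left(d,n \right)} = \frac{d + n}{17 + n}$
$\left(-414 + s{\left(-22,6^{4} \right)}\right) \left(-344 - 92\right) = \left(-414 + \frac{-22 + 6^{4}}{17 + 6^{4}}\right) \left(-344 - 92\right) = \left(-414 + \frac{-22 + 1296}{17 + 1296}\right) \left(-436\right) = \left(-414 + \frac{1}{1313} \cdot 1274\right) \left(-436\right) = \left(-414 + \frac{98}{101}\right) \left(-436\right) = \left(- \frac{41716}{101}\right) \left(-436\right) = \frac{18188176}{101}$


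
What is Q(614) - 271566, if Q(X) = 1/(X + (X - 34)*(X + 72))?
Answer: -108217421603/398494 ≈ -2.7157e+5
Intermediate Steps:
Q(X) = 1/(X + (-34 + X)*(72 + X))
Q(614) - 271566 = 1/(-2448 + 614² + 39*614) - 271566 = 1/(-2448 + 376996 + 23946) - 271566 = 1/398494 - 271566 = -108217421603/398494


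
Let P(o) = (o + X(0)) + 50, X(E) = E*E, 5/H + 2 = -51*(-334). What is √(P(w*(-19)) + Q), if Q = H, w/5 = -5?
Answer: √38074205690/8516 ≈ 22.913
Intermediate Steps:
w = -25 (w = 5*(-5) = -25)
H = 5/17032 (H = 5/(-2 - 51*(-334)) = 5/(-2 + 17034) = 5/17032 ≈ 0.00029356)
Q = 5/17032 ≈ 0.00029356
X(E) = E²
P(o) = 50 + o (P(o) = (o + 0²) + 50 = (o + 0) + 50 = o + 50 = 50 + o)
√(P(w*(-19)) + Q) = √((50 - 25*(-19)) + 5/17032) = √((50 + 475) + 5/17032) = √(525 + 5/17032) = √(8941805/17032) = √38074205690/8516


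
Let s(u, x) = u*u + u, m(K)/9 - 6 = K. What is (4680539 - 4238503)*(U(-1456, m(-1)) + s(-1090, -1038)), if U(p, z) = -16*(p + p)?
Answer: 545296493672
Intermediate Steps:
m(K) = 54 + 9*K
U(p, z) = -32*p
s(u, x) = u + u**2 (s(u, x) = u**2 + u = u + u**2)
(4680539 - 4238503)*(U(-1456, m(-1)) + s(-1090, -1038)) = (4680539 - 4238503)*(-32*(-1456) - 1090*(1 - 1090)) = 442036*(46592 - 1090*(-1089)) = 442036*(46592 + 1187010) = 442036*1233602 = 545296493672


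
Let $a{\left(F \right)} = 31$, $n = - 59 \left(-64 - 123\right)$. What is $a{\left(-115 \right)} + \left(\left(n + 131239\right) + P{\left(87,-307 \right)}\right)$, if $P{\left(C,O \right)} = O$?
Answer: $141996$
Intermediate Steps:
$n = 11033$ ($n = \left(-59\right) \left(-187\right) = 11033$)
$a{\left(-115 \right)} + \left(\left(n + 131239\right) + P{\left(87,-307 \right)}\right) = 31 + \left(\left(11033 + 131239\right) - 307\right) = 31 + \left(142272 - 307\right) = 31 + 141965 = 141996$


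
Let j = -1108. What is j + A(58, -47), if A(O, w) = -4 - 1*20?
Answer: -1132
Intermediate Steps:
A(O, w) = -24 (A(O, w) = -4 - 20 = -24)
j + A(58, -47) = -1108 - 24 = -1132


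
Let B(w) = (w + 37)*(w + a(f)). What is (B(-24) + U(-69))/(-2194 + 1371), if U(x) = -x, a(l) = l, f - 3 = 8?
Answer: 100/823 ≈ 0.12151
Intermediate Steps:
f = 11 (f = 3 + 8 = 11)
B(w) = (11 + w)*(37 + w) (B(w) = (w + 37)*(w + 11) = (37 + w)*(11 + w) = (11 + w)*(37 + w))
(B(-24) + U(-69))/(-2194 + 1371) = ((407 + (-24)**2 + 48*(-24)) - 1*(-69))/(-2194 + 1371) = ((407 + 576 - 1152) + 69)/(-823) = (-169 + 69)*(-1/823) = -100*(-1/823) = 100/823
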